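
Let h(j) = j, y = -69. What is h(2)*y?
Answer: -138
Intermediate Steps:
h(2)*y = 2*(-69) = -138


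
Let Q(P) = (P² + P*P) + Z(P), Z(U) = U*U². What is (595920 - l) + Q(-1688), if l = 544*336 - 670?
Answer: -4803580178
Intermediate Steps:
Z(U) = U³
Q(P) = P³ + 2*P² (Q(P) = (P² + P*P) + P³ = (P² + P²) + P³ = 2*P² + P³ = P³ + 2*P²)
l = 182114 (l = 182784 - 670 = 182114)
(595920 - l) + Q(-1688) = (595920 - 1*182114) + (-1688)²*(2 - 1688) = (595920 - 182114) + 2849344*(-1686) = 413806 - 4803993984 = -4803580178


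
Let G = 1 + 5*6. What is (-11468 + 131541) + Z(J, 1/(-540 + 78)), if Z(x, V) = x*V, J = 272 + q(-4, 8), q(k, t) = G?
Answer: 18491141/154 ≈ 1.2007e+5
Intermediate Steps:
G = 31 (G = 1 + 30 = 31)
q(k, t) = 31
J = 303 (J = 272 + 31 = 303)
Z(x, V) = V*x
(-11468 + 131541) + Z(J, 1/(-540 + 78)) = (-11468 + 131541) + 303/(-540 + 78) = 120073 + 303/(-462) = 120073 - 1/462*303 = 120073 - 101/154 = 18491141/154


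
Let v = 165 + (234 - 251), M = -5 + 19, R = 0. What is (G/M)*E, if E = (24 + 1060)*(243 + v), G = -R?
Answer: 0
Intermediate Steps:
M = 14
v = 148 (v = 165 - 17 = 148)
G = 0 (G = -1*0 = 0)
E = 423844 (E = (24 + 1060)*(243 + 148) = 1084*391 = 423844)
(G/M)*E = (0/14)*423844 = (0*(1/14))*423844 = 0*423844 = 0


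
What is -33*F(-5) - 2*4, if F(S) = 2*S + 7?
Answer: 91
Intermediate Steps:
F(S) = 7 + 2*S
-33*F(-5) - 2*4 = -33*(7 + 2*(-5)) - 2*4 = -33*(7 - 10) - 8 = -33*(-3) - 8 = 99 - 8 = 91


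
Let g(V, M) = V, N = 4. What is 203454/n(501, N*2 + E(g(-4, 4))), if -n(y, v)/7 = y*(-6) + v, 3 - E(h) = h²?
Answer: 203454/21077 ≈ 9.6529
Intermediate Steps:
E(h) = 3 - h²
n(y, v) = -7*v + 42*y (n(y, v) = -7*(y*(-6) + v) = -7*(-6*y + v) = -7*(v - 6*y) = -7*v + 42*y)
203454/n(501, N*2 + E(g(-4, 4))) = 203454/(-7*(4*2 + (3 - 1*(-4)²)) + 42*501) = 203454/(-7*(8 + (3 - 1*16)) + 21042) = 203454/(-7*(8 + (3 - 16)) + 21042) = 203454/(-7*(8 - 13) + 21042) = 203454/(-7*(-5) + 21042) = 203454/(35 + 21042) = 203454/21077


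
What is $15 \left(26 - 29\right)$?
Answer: $-45$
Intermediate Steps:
$15 \left(26 - 29\right) = 15 \left(-3\right) = -45$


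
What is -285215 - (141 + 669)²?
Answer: -941315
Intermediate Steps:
-285215 - (141 + 669)² = -285215 - 1*810² = -285215 - 1*656100 = -285215 - 656100 = -941315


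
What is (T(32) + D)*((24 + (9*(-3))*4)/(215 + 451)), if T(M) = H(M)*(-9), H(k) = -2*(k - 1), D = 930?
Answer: -6944/37 ≈ -187.68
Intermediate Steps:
H(k) = 2 - 2*k (H(k) = -2*(-1 + k) = 2 - 2*k)
T(M) = -18 + 18*M (T(M) = (2 - 2*M)*(-9) = -18 + 18*M)
(T(32) + D)*((24 + (9*(-3))*4)/(215 + 451)) = ((-18 + 18*32) + 930)*((24 + (9*(-3))*4)/(215 + 451)) = ((-18 + 576) + 930)*((24 - 27*4)/666) = (558 + 930)*((24 - 108)*(1/666)) = 1488*(-84*1/666) = 1488*(-14/111) = -6944/37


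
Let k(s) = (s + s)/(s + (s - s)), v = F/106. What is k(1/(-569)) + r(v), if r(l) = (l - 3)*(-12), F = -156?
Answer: 2950/53 ≈ 55.660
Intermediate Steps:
v = -78/53 (v = -156/106 = -156*1/106 = -78/53 ≈ -1.4717)
r(l) = 36 - 12*l (r(l) = (-3 + l)*(-12) = 36 - 12*l)
k(s) = 2 (k(s) = (2*s)/(s + 0) = (2*s)/s = 2)
k(1/(-569)) + r(v) = 2 + (36 - 12*(-78/53)) = 2 + (36 + 936/53) = 2 + 2844/53 = 2950/53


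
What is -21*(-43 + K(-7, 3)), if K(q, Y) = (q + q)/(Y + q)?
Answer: 1659/2 ≈ 829.50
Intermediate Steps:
K(q, Y) = 2*q/(Y + q) (K(q, Y) = (2*q)/(Y + q) = 2*q/(Y + q))
-21*(-43 + K(-7, 3)) = -21*(-43 + 2*(-7)/(3 - 7)) = -21*(-43 + 2*(-7)/(-4)) = -21*(-43 + 2*(-7)*(-¼)) = -21*(-43 + 7/2) = -21*(-79/2) = 1659/2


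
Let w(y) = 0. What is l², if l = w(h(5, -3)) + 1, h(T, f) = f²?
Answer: 1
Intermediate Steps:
l = 1 (l = 0 + 1 = 1)
l² = 1² = 1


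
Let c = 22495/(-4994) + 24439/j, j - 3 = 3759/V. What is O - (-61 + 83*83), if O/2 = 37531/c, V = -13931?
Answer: -263391982633434/38622732089 ≈ -6819.6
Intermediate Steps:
j = 38034/13931 (j = 3 + 3759/(-13931) = 3 + 3759*(-1/13931) = 3 - 3759/13931 = 38034/13931 ≈ 2.7302)
c = 38622732089/4316859 (c = 22495/(-4994) + 24439/(38034/13931) = 22495*(-1/4994) + 24439*(13931/38034) = -2045/454 + 340459709/38034 = 38622732089/4316859 ≈ 8947.0)
O = 324032070258/38622732089 (O = 2*(37531/(38622732089/4316859)) = 2*(37531*(4316859/38622732089)) = 2*(162016035129/38622732089) = 324032070258/38622732089 ≈ 8.3897)
O - (-61 + 83*83) = 324032070258/38622732089 - (-61 + 83*83) = 324032070258/38622732089 - (-61 + 6889) = 324032070258/38622732089 - 1*6828 = 324032070258/38622732089 - 6828 = -263391982633434/38622732089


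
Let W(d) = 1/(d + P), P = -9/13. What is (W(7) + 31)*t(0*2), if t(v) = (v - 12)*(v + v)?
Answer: 0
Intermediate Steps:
P = -9/13 (P = -9*1/13 = -9/13 ≈ -0.69231)
t(v) = 2*v*(-12 + v) (t(v) = (-12 + v)*(2*v) = 2*v*(-12 + v))
W(d) = 1/(-9/13 + d) (W(d) = 1/(d - 9/13) = 1/(-9/13 + d))
(W(7) + 31)*t(0*2) = (13/(-9 + 13*7) + 31)*(2*(0*2)*(-12 + 0*2)) = (13/(-9 + 91) + 31)*(2*0*(-12 + 0)) = (13/82 + 31)*(2*0*(-12)) = (13*(1/82) + 31)*0 = (13/82 + 31)*0 = (2555/82)*0 = 0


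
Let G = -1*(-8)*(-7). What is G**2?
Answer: 3136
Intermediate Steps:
G = -56 (G = 8*(-7) = -56)
G**2 = (-56)**2 = 3136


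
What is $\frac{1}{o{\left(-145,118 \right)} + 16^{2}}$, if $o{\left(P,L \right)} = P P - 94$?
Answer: $\frac{1}{21187} \approx 4.7199 \cdot 10^{-5}$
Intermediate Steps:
$o{\left(P,L \right)} = -94 + P^{2}$ ($o{\left(P,L \right)} = P^{2} - 94 = -94 + P^{2}$)
$\frac{1}{o{\left(-145,118 \right)} + 16^{2}} = \frac{1}{\left(-94 + \left(-145\right)^{2}\right) + 16^{2}} = \frac{1}{\left(-94 + 21025\right) + 256} = \frac{1}{20931 + 256} = \frac{1}{21187}$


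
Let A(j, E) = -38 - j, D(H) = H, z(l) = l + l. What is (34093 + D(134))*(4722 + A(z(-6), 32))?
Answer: 160729992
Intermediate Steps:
z(l) = 2*l
(34093 + D(134))*(4722 + A(z(-6), 32)) = (34093 + 134)*(4722 + (-38 - 2*(-6))) = 34227*(4722 + (-38 - 1*(-12))) = 34227*(4722 + (-38 + 12)) = 34227*(4722 - 26) = 34227*4696 = 160729992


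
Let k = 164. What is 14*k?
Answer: 2296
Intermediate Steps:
14*k = 14*164 = 2296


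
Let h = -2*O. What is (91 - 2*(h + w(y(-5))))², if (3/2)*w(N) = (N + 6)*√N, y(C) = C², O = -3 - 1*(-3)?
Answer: 120409/9 ≈ 13379.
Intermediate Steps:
O = 0 (O = -3 + 3 = 0)
h = 0 (h = -2*0 = 0)
w(N) = 2*√N*(6 + N)/3 (w(N) = 2*((N + 6)*√N)/3 = 2*((6 + N)*√N)/3 = 2*(√N*(6 + N))/3 = 2*√N*(6 + N)/3)
(91 - 2*(h + w(y(-5))))² = (91 - 2*(0 + 2*√((-5)²)*(6 + (-5)²)/3))² = (91 - 2*(0 + 2*√25*(6 + 25)/3))² = (91 - 2*(0 + (⅔)*5*31))² = (91 - 2*(0 + 310/3))² = (91 - 2*310/3)² = (91 - 620/3)² = (-347/3)² = 120409/9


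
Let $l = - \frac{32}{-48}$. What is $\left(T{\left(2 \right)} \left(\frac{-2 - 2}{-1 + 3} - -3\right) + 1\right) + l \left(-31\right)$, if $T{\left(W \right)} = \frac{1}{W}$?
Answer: $- \frac{115}{6} \approx -19.167$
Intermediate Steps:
$l = \frac{2}{3}$ ($l = \left(-32\right) \left(- \frac{1}{48}\right) = \frac{2}{3} \approx 0.66667$)
$\left(T{\left(2 \right)} \left(\frac{-2 - 2}{-1 + 3} - -3\right) + 1\right) + l \left(-31\right) = \left(\frac{\frac{-2 - 2}{-1 + 3} - -3}{2} + 1\right) + \frac{2}{3} \left(-31\right) = \left(\frac{- \frac{4}{2} + 3}{2} + 1\right) - \frac{62}{3} = \left(\frac{\left(-4\right) \frac{1}{2} + 3}{2} + 1\right) - \frac{62}{3} = \left(\frac{-2 + 3}{2} + 1\right) - \frac{62}{3} = \left(\frac{1}{2} \cdot 1 + 1\right) - \frac{62}{3} = \left(\frac{1}{2} + 1\right) - \frac{62}{3} = \frac{3}{2} - \frac{62}{3} = - \frac{115}{6}$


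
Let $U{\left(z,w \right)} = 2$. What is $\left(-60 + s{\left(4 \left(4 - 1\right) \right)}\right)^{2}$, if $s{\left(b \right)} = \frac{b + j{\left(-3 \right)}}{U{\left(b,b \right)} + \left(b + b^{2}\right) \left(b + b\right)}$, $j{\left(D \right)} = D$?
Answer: $\frac{50513012001}{14032516} \approx 3599.7$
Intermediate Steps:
$s{\left(b \right)} = \frac{-3 + b}{2 + 2 b \left(b + b^{2}\right)}$ ($s{\left(b \right)} = \frac{b - 3}{2 + \left(b + b^{2}\right) \left(b + b\right)} = \frac{-3 + b}{2 + \left(b + b^{2}\right) 2 b} = \frac{-3 + b}{2 + 2 b \left(b + b^{2}\right)}$)
$\left(-60 + s{\left(4 \left(4 - 1\right) \right)}\right)^{2} = \left(-60 + \frac{-3 + 4 \left(4 - 1\right)}{2 \left(1 + \left(4 \left(4 - 1\right)\right)^{2} + \left(4 \left(4 - 1\right)\right)^{3}\right)}\right)^{2} = \left(-60 + \frac{-3 + 4 \cdot 3}{2 \left(1 + \left(4 \cdot 3\right)^{2} + \left(4 \cdot 3\right)^{3}\right)}\right)^{2} = \left(-60 + \frac{-3 + 12}{2 \left(1 + 12^{2} + 12^{3}\right)}\right)^{2} = \left(-60 + \frac{1}{2} \frac{1}{1 + 144 + 1728} \cdot 9\right)^{2} = \left(-60 + \frac{1}{2} \cdot \frac{1}{1873} \cdot 9\right)^{2} = \left(-60 + \frac{9}{3746}\right)^{2} = \left(- \frac{224751}{3746}\right)^{2} = \frac{50513012001}{14032516}$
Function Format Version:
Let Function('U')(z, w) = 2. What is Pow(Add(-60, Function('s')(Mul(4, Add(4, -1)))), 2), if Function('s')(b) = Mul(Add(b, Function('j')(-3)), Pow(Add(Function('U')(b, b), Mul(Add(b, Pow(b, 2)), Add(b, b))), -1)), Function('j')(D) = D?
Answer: Rational(50513012001, 14032516) ≈ 3599.7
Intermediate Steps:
Function('s')(b) = Mul(Pow(Add(2, Mul(2, b, Add(b, Pow(b, 2)))), -1), Add(-3, b)) (Function('s')(b) = Mul(Add(b, -3), Pow(Add(2, Mul(Add(b, Pow(b, 2)), Add(b, b))), -1)) = Mul(Add(-3, b), Pow(Add(2, Mul(Add(b, Pow(b, 2)), Mul(2, b))), -1)) = Mul(Add(-3, b), Pow(Add(2, Mul(2, b, Add(b, Pow(b, 2)))), -1)) = Mul(Pow(Add(2, Mul(2, b, Add(b, Pow(b, 2)))), -1), Add(-3, b)))
Pow(Add(-60, Function('s')(Mul(4, Add(4, -1)))), 2) = Pow(Add(-60, Mul(Rational(1, 2), Pow(Add(1, Pow(Mul(4, Add(4, -1)), 2), Pow(Mul(4, Add(4, -1)), 3)), -1), Add(-3, Mul(4, Add(4, -1))))), 2) = Pow(Add(-60, Mul(Rational(1, 2), Pow(Add(1, Pow(Mul(4, 3), 2), Pow(Mul(4, 3), 3)), -1), Add(-3, Mul(4, 3)))), 2) = Pow(Add(-60, Mul(Rational(1, 2), Pow(Add(1, Pow(12, 2), Pow(12, 3)), -1), Add(-3, 12))), 2) = Pow(Add(-60, Mul(Rational(1, 2), Pow(Add(1, 144, 1728), -1), 9)), 2) = Pow(Add(-60, Mul(Rational(1, 2), Pow(1873, -1), 9)), 2) = Pow(Add(-60, Mul(Rational(1, 2), Rational(1, 1873), 9)), 2) = Pow(Add(-60, Rational(9, 3746)), 2) = Pow(Rational(-224751, 3746), 2) = Rational(50513012001, 14032516)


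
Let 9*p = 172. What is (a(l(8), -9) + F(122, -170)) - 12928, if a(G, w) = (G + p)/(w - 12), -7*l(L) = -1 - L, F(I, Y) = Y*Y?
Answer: 21129671/1323 ≈ 15971.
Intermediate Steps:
p = 172/9 (p = (1/9)*172 = 172/9 ≈ 19.111)
F(I, Y) = Y**2
l(L) = 1/7 + L/7 (l(L) = -(-1 - L)/7 = 1/7 + L/7)
a(G, w) = (172/9 + G)/(-12 + w) (a(G, w) = (G + 172/9)/(w - 12) = (172/9 + G)/(-12 + w))
(a(l(8), -9) + F(122, -170)) - 12928 = ((172/9 + (1/7 + (1/7)*8))/(-12 - 9) + (-170)**2) - 12928 = ((172/9 + (1/7 + 8/7))/(-21) + 28900) - 12928 = (-(172/9 + 9/7)/21 + 28900) - 12928 = (-1/21*1285/63 + 28900) - 12928 = (-1285/1323 + 28900) - 12928 = 38233415/1323 - 12928 = 21129671/1323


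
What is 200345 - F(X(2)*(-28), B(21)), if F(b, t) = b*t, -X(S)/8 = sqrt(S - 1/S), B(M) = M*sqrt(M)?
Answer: 200345 - 7056*sqrt(14) ≈ 1.7394e+5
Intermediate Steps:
B(M) = M**(3/2)
X(S) = -8*sqrt(S - 1/S)
200345 - F(X(2)*(-28), B(21)) = 200345 - -8*sqrt(2 - 1/2)*(-28)*21**(3/2) = 200345 - -8*sqrt(2 - 1*1/2)*(-28)*21*sqrt(21) = 200345 - -8*sqrt(2 - 1/2)*(-28)*21*sqrt(21) = 200345 - -4*sqrt(6)*(-28)*21*sqrt(21) = 200345 - 112*sqrt(6)*21*sqrt(21) = 200345 - 7056*sqrt(14)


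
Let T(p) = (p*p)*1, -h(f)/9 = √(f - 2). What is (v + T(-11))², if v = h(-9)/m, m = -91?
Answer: 121241230/8281 + 2178*I*√11/91 ≈ 14641.0 + 79.38*I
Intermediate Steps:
h(f) = -9*√(-2 + f) (h(f) = -9*√(f - 2) = -9*√(-2 + f))
T(p) = p² (T(p) = p²*1 = p²)
v = 9*I*√11/91 (v = -9*√(-2 - 9)/(-91) = -9*I*√11*(-1/91) = 9*I*√11/91 ≈ 0.32802*I)
(v + T(-11))² = (9*I*√11/91 + (-11)²)² = (9*I*√11/91 + 121)² = (121 + 9*I*√11/91)²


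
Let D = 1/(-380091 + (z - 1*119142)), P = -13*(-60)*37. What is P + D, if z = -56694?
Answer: 16044053219/555927 ≈ 28860.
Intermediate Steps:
P = 28860 (P = 780*37 = 28860)
D = -1/555927 (D = 1/(-380091 + (-56694 - 1*119142)) = 1/(-380091 + (-56694 - 119142)) = 1/(-380091 - 175836) = 1/(-555927) = -1/555927 ≈ -1.7988e-6)
P + D = 28860 - 1/555927 = 16044053219/555927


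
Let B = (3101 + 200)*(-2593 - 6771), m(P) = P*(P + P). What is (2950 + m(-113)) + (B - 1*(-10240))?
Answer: -30871836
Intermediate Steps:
m(P) = 2*P**2 (m(P) = P*(2*P) = 2*P**2)
B = -30910564 (B = 3301*(-9364) = -30910564)
(2950 + m(-113)) + (B - 1*(-10240)) = (2950 + 2*(-113)**2) + (-30910564 - 1*(-10240)) = (2950 + 2*12769) + (-30910564 + 10240) = (2950 + 25538) - 30900324 = 28488 - 30900324 = -30871836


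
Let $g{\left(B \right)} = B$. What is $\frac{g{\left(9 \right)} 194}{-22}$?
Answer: $- \frac{873}{11} \approx -79.364$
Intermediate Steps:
$\frac{g{\left(9 \right)} 194}{-22} = \frac{9 \cdot 194}{-22} = 1746 \left(- \frac{1}{22}\right) = - \frac{873}{11}$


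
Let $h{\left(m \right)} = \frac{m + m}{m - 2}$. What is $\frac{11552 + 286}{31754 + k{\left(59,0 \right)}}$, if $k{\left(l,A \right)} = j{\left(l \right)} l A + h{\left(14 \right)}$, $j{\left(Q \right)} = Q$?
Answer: $\frac{35514}{95269} \approx 0.37278$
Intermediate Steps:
$h{\left(m \right)} = \frac{2 m}{-2 + m}$
$k{\left(l,A \right)} = \frac{7}{3} + A l^{2}$ ($k{\left(l,A \right)} = l l A + 2 \cdot 14 \frac{1}{-2 + 14} = l^{2} A + 2 \cdot 14 \cdot \frac{1}{12} = A l^{2} + 2 \cdot 14 \cdot \frac{1}{12} = A l^{2} + \frac{7}{3} = \frac{7}{3} + A l^{2}$)
$\frac{11552 + 286}{31754 + k{\left(59,0 \right)}} = \frac{11552 + 286}{31754 + \left(\frac{7}{3} + 0 \cdot 59^{2}\right)} = \frac{11838}{31754 + \left(\frac{7}{3} + 0 \cdot 3481\right)} = \frac{11838}{31754 + \left(\frac{7}{3} + 0\right)} = \frac{11838}{31754 + \frac{7}{3}} = \frac{11838}{\frac{95269}{3}} = 11838 \cdot \frac{3}{95269} = \frac{35514}{95269}$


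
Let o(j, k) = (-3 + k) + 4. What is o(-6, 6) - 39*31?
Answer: -1202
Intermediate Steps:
o(j, k) = 1 + k
o(-6, 6) - 39*31 = (1 + 6) - 39*31 = 7 - 1209 = -1202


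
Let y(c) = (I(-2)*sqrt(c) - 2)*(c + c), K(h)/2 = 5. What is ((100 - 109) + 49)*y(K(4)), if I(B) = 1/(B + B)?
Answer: -1600 - 200*sqrt(10) ≈ -2232.5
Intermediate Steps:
K(h) = 10 (K(h) = 2*5 = 10)
I(B) = 1/(2*B)
y(c) = 2*c*(-2 - sqrt(c)/4) (y(c) = (((1/2)/(-2))*sqrt(c) - 2)*(c + c) = (((1/2)*(-1/2))*sqrt(c) - 2)*(2*c) = (-sqrt(c)/4 - 2)*(2*c) = (-2 - sqrt(c)/4)*(2*c) = 2*c*(-2 - sqrt(c)/4))
((100 - 109) + 49)*y(K(4)) = ((100 - 109) + 49)*(-4*10 - 5*sqrt(10)) = (-9 + 49)*(-40 - 5*sqrt(10)) = 40*(-40 - 5*sqrt(10)) = -1600 - 200*sqrt(10)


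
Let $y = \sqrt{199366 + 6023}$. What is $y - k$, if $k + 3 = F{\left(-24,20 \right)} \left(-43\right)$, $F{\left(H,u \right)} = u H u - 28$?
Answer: $-414001 + 3 \sqrt{22821} \approx -4.1355 \cdot 10^{5}$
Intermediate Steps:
$y = 3 \sqrt{22821}$ ($y = \sqrt{205389} = 3 \sqrt{22821} \approx 453.2$)
$F{\left(H,u \right)} = -28 + H u^{2}$ ($F{\left(H,u \right)} = H u u - 28 = H u^{2} - 28 = -28 + H u^{2}$)
$k = 414001$ ($k = -3 + \left(-28 - 24 \cdot 20^{2}\right) \left(-43\right) = -3 + \left(-28 - 9600\right) \left(-43\right) = -3 - -414004 = -3 + 414004 = 414001$)
$y - k = 3 \sqrt{22821} - 414001 = -414001 + 3 \sqrt{22821}$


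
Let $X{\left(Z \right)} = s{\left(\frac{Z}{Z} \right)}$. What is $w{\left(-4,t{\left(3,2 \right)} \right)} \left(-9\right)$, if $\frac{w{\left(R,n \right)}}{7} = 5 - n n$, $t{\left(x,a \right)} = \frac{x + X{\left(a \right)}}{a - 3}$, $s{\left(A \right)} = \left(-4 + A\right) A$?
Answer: $-315$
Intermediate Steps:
$s{\left(A \right)} = A \left(-4 + A\right)$
$X{\left(Z \right)} = -3$ ($X{\left(Z \right)} = \frac{Z}{Z} \left(-4 + \frac{Z}{Z}\right) = 1 \left(-4 + 1\right) = 1 \left(-3\right) = -3$)
$t{\left(x,a \right)} = \frac{-3 + x}{-3 + a}$ ($t{\left(x,a \right)} = \frac{x - 3}{a - 3} = \frac{-3 + x}{-3 + a}$)
$w{\left(R,n \right)} = 35 - 7 n^{2}$ ($w{\left(R,n \right)} = 7 \left(5 - n n\right) = 7 \left(5 - n^{2}\right) = 35 - 7 n^{2}$)
$w{\left(-4,t{\left(3,2 \right)} \right)} \left(-9\right) = \left(35 - 7 \left(\frac{-3 + 3}{-3 + 2}\right)^{2}\right) \left(-9\right) = \left(35 - 7 \left(\frac{1}{-1} \cdot 0\right)^{2}\right) \left(-9\right) = \left(35 - 7 \left(\left(-1\right) 0\right)^{2}\right) \left(-9\right) = \left(35 - 7 \cdot 0^{2}\right) \left(-9\right) = \left(35 - 0\right) \left(-9\right) = \left(35 + 0\right) \left(-9\right) = 35 \left(-9\right) = -315$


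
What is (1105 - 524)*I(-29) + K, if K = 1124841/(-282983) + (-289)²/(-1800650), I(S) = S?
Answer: -8587513287938343/509553338950 ≈ -16853.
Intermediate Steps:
K = -2049079969793/509553338950 (K = 1124841*(-1/282983) + 83521*(-1/1800650) = -1124841/282983 - 83521/1800650 = -2049079969793/509553338950 ≈ -4.0213)
(1105 - 524)*I(-29) + K = (1105 - 524)*(-29) - 2049079969793/509553338950 = 581*(-29) - 2049079969793/509553338950 = -16849 - 2049079969793/509553338950 = -8587513287938343/509553338950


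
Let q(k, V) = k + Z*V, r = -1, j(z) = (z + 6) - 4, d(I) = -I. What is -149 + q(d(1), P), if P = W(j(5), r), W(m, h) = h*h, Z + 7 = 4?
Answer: -153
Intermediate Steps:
Z = -3 (Z = -7 + 4 = -3)
j(z) = 2 + z (j(z) = (6 + z) - 4 = 2 + z)
W(m, h) = h²
P = 1 (P = (-1)² = 1)
q(k, V) = k - 3*V
-149 + q(d(1), P) = -149 + (-1*1 - 3*1) = -149 + (-1 - 3) = -149 - 4 = -153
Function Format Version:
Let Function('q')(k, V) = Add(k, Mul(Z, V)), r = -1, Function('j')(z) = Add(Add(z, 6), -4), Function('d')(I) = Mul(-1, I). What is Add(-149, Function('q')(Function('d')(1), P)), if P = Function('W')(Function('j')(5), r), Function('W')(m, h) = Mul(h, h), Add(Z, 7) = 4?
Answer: -153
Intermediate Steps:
Z = -3 (Z = Add(-7, 4) = -3)
Function('j')(z) = Add(2, z) (Function('j')(z) = Add(Add(6, z), -4) = Add(2, z))
Function('W')(m, h) = Pow(h, 2)
P = 1 (P = Pow(-1, 2) = 1)
Function('q')(k, V) = Add(k, Mul(-3, V))
Add(-149, Function('q')(Function('d')(1), P)) = Add(-149, Add(Mul(-1, 1), Mul(-3, 1))) = Add(-149, Add(-1, -3)) = Add(-149, -4) = -153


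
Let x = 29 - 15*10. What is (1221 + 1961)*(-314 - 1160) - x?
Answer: -4690147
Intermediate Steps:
x = -121 (x = 29 - 150 = -121)
(1221 + 1961)*(-314 - 1160) - x = (1221 + 1961)*(-314 - 1160) - 1*(-121) = 3182*(-1474) + 121 = -4690268 + 121 = -4690147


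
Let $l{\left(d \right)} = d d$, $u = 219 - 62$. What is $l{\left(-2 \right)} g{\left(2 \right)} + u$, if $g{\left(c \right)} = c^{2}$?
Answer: $173$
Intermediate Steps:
$u = 157$
$l{\left(d \right)} = d^{2}$
$l{\left(-2 \right)} g{\left(2 \right)} + u = \left(-2\right)^{2} \cdot 2^{2} + 157 = 4 \cdot 4 + 157 = 16 + 157 = 173$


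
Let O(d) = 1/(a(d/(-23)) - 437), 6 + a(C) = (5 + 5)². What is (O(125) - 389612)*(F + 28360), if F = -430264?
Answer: 53709211489968/343 ≈ 1.5659e+11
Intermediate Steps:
a(C) = 94 (a(C) = -6 + (5 + 5)² = -6 + 10² = -6 + 100 = 94)
O(d) = -1/343 (O(d) = 1/(94 - 437) = 1/(-343) = -1/343)
(O(125) - 389612)*(F + 28360) = (-1/343 - 389612)*(-430264 + 28360) = -133636917/343*(-401904) = 53709211489968/343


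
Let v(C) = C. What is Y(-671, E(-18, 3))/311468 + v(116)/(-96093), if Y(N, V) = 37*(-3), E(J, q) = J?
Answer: -46796611/29929894524 ≈ -0.0015635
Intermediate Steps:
Y(N, V) = -111
Y(-671, E(-18, 3))/311468 + v(116)/(-96093) = -111/311468 + 116/(-96093) = -111*1/311468 + 116*(-1/96093) = -111/311468 - 116/96093 = -46796611/29929894524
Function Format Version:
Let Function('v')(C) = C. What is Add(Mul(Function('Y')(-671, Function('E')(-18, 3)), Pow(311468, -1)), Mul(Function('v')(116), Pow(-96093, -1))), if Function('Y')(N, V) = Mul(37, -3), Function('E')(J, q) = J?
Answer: Rational(-46796611, 29929894524) ≈ -0.0015635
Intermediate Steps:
Function('Y')(N, V) = -111
Add(Mul(Function('Y')(-671, Function('E')(-18, 3)), Pow(311468, -1)), Mul(Function('v')(116), Pow(-96093, -1))) = Add(Mul(-111, Pow(311468, -1)), Mul(116, Pow(-96093, -1))) = Add(Mul(-111, Rational(1, 311468)), Mul(116, Rational(-1, 96093))) = Add(Rational(-111, 311468), Rational(-116, 96093)) = Rational(-46796611, 29929894524)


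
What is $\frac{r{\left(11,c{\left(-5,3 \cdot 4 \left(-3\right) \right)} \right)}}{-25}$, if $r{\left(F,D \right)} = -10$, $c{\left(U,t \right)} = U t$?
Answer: $\frac{2}{5} \approx 0.4$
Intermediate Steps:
$\frac{r{\left(11,c{\left(-5,3 \cdot 4 \left(-3\right) \right)} \right)}}{-25} = - \frac{10}{-25} = \left(-10\right) \left(- \frac{1}{25}\right) = \frac{2}{5}$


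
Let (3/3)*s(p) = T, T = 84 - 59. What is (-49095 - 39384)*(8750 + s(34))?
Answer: -776403225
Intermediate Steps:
T = 25
s(p) = 25
(-49095 - 39384)*(8750 + s(34)) = (-49095 - 39384)*(8750 + 25) = -88479*8775 = -776403225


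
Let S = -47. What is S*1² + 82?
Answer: 35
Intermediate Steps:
S*1² + 82 = -47*1² + 82 = -47*1 + 82 = -47 + 82 = 35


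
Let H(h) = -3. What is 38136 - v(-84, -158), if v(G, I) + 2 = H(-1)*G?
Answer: 37886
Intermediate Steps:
v(G, I) = -2 - 3*G
38136 - v(-84, -158) = 38136 - (-2 - 3*(-84)) = 38136 - (-2 + 252) = 38136 - 1*250 = 38136 - 250 = 37886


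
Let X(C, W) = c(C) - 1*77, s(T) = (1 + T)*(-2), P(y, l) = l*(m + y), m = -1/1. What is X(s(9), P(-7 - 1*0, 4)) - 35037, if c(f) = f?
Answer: -35134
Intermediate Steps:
m = -1 (m = -1*1 = -1)
P(y, l) = l*(-1 + y)
s(T) = -2 - 2*T
X(C, W) = -77 + C (X(C, W) = C - 1*77 = C - 77 = -77 + C)
X(s(9), P(-7 - 1*0, 4)) - 35037 = (-77 + (-2 - 2*9)) - 35037 = (-77 + (-2 - 18)) - 35037 = (-77 - 20) - 35037 = -97 - 35037 = -35134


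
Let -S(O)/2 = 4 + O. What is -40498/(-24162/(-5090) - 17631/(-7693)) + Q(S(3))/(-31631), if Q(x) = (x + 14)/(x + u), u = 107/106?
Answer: -396448792565/68905014 ≈ -5753.6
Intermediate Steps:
S(O) = -8 - 2*O (S(O) = -2*(4 + O) = -8 - 2*O)
u = 107/106 (u = 107*(1/106) = 107/106 ≈ 1.0094)
Q(x) = (14 + x)/(107/106 + x) (Q(x) = (x + 14)/(x + 107/106) = (14 + x)/(107/106 + x))
-40498/(-24162/(-5090) - 17631/(-7693)) + Q(S(3))/(-31631) = -40498/(-24162/(-5090) - 17631/(-7693)) + (106*(14 + (-8 - 2*3))/(107 + 106*(-8 - 2*3)))/(-31631) = -40498/(-24162*(-1/5090) - 17631*(-1/7693)) + (106*(14 + (-8 - 6))/(107 + 106*(-8 - 6)))*(-1/31631) = -40498/(12081/2545 + 17631/7693) + (106*(14 - 14)/(107 + 106*(-14)))*(-1/31631) = -40498/137810028/19578685 + (106*0/(107 - 1484))*(-1/31631) = -40498*19578685/137810028 + (106*0/(-1377))*(-1/31631) = -396448792565/68905014 + (106*(-1/1377)*0)*(-1/31631) = -396448792565/68905014 + 0*(-1/31631) = -396448792565/68905014 + 0 = -396448792565/68905014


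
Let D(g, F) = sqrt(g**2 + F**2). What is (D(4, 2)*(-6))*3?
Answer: -36*sqrt(5) ≈ -80.498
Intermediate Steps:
D(g, F) = sqrt(F**2 + g**2)
(D(4, 2)*(-6))*3 = (sqrt(2**2 + 4**2)*(-6))*3 = (sqrt(4 + 16)*(-6))*3 = (sqrt(20)*(-6))*3 = ((2*sqrt(5))*(-6))*3 = -12*sqrt(5)*3 = -36*sqrt(5)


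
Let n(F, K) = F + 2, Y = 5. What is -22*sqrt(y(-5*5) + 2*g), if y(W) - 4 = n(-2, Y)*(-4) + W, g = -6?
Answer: -22*I*sqrt(33) ≈ -126.38*I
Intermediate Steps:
n(F, K) = 2 + F
y(W) = 4 + W (y(W) = 4 + ((2 - 2)*(-4) + W) = 4 + (0*(-4) + W) = 4 + (0 + W) = 4 + W)
-22*sqrt(y(-5*5) + 2*g) = -22*sqrt((4 - 5*5) + 2*(-6)) = -22*sqrt((4 - 25) - 12) = -22*sqrt(-21 - 12) = -22*I*sqrt(33)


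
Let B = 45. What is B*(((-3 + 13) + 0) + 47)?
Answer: 2565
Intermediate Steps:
B*(((-3 + 13) + 0) + 47) = 45*(((-3 + 13) + 0) + 47) = 45*((10 + 0) + 47) = 45*(10 + 47) = 45*57 = 2565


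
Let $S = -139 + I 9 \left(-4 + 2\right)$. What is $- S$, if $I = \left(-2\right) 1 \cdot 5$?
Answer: $-41$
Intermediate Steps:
$I = -10$ ($I = \left(-2\right) 5 = -10$)
$S = 41$ ($S = -139 - 10 \cdot 9 \left(-4 + 2\right) = -139 - 10 \cdot 9 \left(-2\right) = -139 - -180 = -139 + 180 = 41$)
$- S = \left(-1\right) 41 = -41$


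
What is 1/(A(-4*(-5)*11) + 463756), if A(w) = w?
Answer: 1/463976 ≈ 2.1553e-6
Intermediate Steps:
1/(A(-4*(-5)*11) + 463756) = 1/(-4*(-5)*11 + 463756) = 1/(20*11 + 463756) = 1/(220 + 463756) = 1/463976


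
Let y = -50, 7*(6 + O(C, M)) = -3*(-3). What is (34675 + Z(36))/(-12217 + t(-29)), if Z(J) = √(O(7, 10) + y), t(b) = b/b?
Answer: -34675/12216 - I*√2681/85512 ≈ -2.8385 - 0.00060551*I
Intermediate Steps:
O(C, M) = -33/7 (O(C, M) = -6 + (-3*(-3))/7 = -6 + (⅐)*9 = -6 + 9/7 = -33/7)
t(b) = 1
Z(J) = I*√2681/7 (Z(J) = √(-33/7 - 50) = √(-383/7) = I*√2681/7)
(34675 + Z(36))/(-12217 + t(-29)) = (34675 + I*√2681/7)/(-12217 + 1) = (34675 + I*√2681/7)/(-12216) = (34675 + I*√2681/7)*(-1/12216) = -34675/12216 - I*√2681/85512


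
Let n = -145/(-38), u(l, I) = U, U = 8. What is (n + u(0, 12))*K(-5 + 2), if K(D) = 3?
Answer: 1347/38 ≈ 35.447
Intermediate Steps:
u(l, I) = 8
n = 145/38 (n = -145*(-1/38) = 145/38 ≈ 3.8158)
(n + u(0, 12))*K(-5 + 2) = (145/38 + 8)*3 = (449/38)*3 = 1347/38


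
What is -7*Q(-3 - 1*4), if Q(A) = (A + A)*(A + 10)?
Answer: 294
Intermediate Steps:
Q(A) = 2*A*(10 + A) (Q(A) = (2*A)*(10 + A) = 2*A*(10 + A))
-7*Q(-3 - 1*4) = -14*(-3 - 1*4)*(10 + (-3 - 1*4)) = -14*(-3 - 4)*(10 + (-3 - 4)) = -14*(-7)*(10 - 7) = -14*(-7)*3 = -7*(-42) = 294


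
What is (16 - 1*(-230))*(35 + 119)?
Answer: 37884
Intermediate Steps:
(16 - 1*(-230))*(35 + 119) = (16 + 230)*154 = 246*154 = 37884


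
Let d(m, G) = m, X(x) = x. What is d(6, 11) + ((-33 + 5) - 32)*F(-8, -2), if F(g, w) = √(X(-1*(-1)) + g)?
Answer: 6 - 60*I*√7 ≈ 6.0 - 158.75*I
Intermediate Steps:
F(g, w) = √(1 + g) (F(g, w) = √(-1*(-1) + g) = √(1 + g))
d(6, 11) + ((-33 + 5) - 32)*F(-8, -2) = 6 + ((-33 + 5) - 32)*√(1 - 8) = 6 + (-28 - 32)*√(-7) = 6 - 60*I*√7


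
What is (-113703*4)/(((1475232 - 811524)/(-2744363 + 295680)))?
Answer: 92807534383/55309 ≈ 1.6780e+6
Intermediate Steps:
(-113703*4)/(((1475232 - 811524)/(-2744363 + 295680))) = -454812/(663708/(-2448683)) = -454812/(663708*(-1/2448683)) = -454812/(-663708/2448683) = -454812*(-2448683/663708) = 92807534383/55309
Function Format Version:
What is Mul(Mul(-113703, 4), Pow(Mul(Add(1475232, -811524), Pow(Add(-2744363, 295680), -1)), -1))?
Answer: Rational(92807534383, 55309) ≈ 1.6780e+6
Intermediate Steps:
Mul(Mul(-113703, 4), Pow(Mul(Add(1475232, -811524), Pow(Add(-2744363, 295680), -1)), -1)) = Mul(-454812, Pow(Mul(663708, Pow(-2448683, -1)), -1)) = Mul(-454812, Pow(Mul(663708, Rational(-1, 2448683)), -1)) = Mul(-454812, Pow(Rational(-663708, 2448683), -1)) = Mul(-454812, Rational(-2448683, 663708)) = Rational(92807534383, 55309)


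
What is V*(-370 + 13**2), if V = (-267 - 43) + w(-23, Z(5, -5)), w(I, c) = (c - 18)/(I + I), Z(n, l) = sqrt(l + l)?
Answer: 1431321/23 + 201*I*sqrt(10)/46 ≈ 62231.0 + 13.818*I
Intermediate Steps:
Z(n, l) = sqrt(2)*sqrt(l) (Z(n, l) = sqrt(2*l) = sqrt(2)*sqrt(l))
w(I, c) = (-18 + c)/(2*I) (w(I, c) = (-18 + c)/((2*I)) = (-18 + c)*(1/(2*I)) = (-18 + c)/(2*I))
V = -7121/23 - I*sqrt(10)/46 (V = (-267 - 43) + (1/2)*(-18 + sqrt(2)*sqrt(-5))/(-23) = -310 + (1/2)*(-1/23)*(-18 + sqrt(2)*(I*sqrt(5))) = -310 + (1/2)*(-1/23)*(-18 + I*sqrt(10)) = -310 + (9/23 - I*sqrt(10)/46) = -7121/23 - I*sqrt(10)/46 ≈ -309.61 - 0.068745*I)
V*(-370 + 13**2) = (-7121/23 - I*sqrt(10)/46)*(-370 + 13**2) = (-7121/23 - I*sqrt(10)/46)*(-370 + 169) = (-7121/23 - I*sqrt(10)/46)*(-201) = 1431321/23 + 201*I*sqrt(10)/46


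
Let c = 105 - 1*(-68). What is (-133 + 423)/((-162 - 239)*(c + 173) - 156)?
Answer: -145/69451 ≈ -0.0020878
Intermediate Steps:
c = 173 (c = 105 + 68 = 173)
(-133 + 423)/((-162 - 239)*(c + 173) - 156) = (-133 + 423)/((-162 - 239)*(173 + 173) - 156) = 290/(-401*346 - 156) = 290/(-138746 - 156) = 290/(-138902) = 290*(-1/138902) = -145/69451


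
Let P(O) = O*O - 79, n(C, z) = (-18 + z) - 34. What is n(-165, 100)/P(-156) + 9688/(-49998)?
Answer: -116300956/606400743 ≈ -0.19179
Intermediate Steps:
n(C, z) = -52 + z
P(O) = -79 + O² (P(O) = O² - 79 = -79 + O²)
n(-165, 100)/P(-156) + 9688/(-49998) = (-52 + 100)/(-79 + (-156)²) + 9688/(-49998) = 48/(-79 + 24336) + 9688*(-1/49998) = 48/24257 - 4844/24999 = -116300956/606400743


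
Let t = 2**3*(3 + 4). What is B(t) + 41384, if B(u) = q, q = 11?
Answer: 41395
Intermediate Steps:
t = 56 (t = 8*7 = 56)
B(u) = 11
B(t) + 41384 = 11 + 41384 = 41395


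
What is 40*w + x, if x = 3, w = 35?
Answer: 1403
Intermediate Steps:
40*w + x = 40*35 + 3 = 1400 + 3 = 1403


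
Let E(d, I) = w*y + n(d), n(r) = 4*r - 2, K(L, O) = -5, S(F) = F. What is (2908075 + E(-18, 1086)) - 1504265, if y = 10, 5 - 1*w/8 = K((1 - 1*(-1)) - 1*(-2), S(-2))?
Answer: 1404536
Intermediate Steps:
w = 80 (w = 40 - 8*(-5) = 40 + 40 = 80)
n(r) = -2 + 4*r
E(d, I) = 798 + 4*d (E(d, I) = 80*10 + (-2 + 4*d) = 800 + (-2 + 4*d) = 798 + 4*d)
(2908075 + E(-18, 1086)) - 1504265 = (2908075 + (798 + 4*(-18))) - 1504265 = (2908075 + (798 - 72)) - 1504265 = (2908075 + 726) - 1504265 = 2908801 - 1504265 = 1404536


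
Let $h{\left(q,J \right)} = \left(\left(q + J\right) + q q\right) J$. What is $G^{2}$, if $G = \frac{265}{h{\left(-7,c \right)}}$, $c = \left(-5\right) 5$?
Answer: $\frac{2809}{7225} \approx 0.38879$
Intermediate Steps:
$c = -25$
$h{\left(q,J \right)} = J \left(J + q + q^{2}\right)$ ($h{\left(q,J \right)} = \left(\left(J + q\right) + q^{2}\right) J = \left(J + q + q^{2}\right) J = J \left(J + q + q^{2}\right)$)
$G = - \frac{53}{85}$ ($G = \frac{265}{\left(-25\right) \left(-25 - 7 + \left(-7\right)^{2}\right)} = \frac{265}{\left(-25\right) \left(-25 - 7 + 49\right)} = \frac{265}{\left(-25\right) 17} = \frac{265}{-425} = 265 \left(- \frac{1}{425}\right) = - \frac{53}{85} \approx -0.62353$)
$G^{2} = \left(- \frac{53}{85}\right)^{2} = \frac{2809}{7225}$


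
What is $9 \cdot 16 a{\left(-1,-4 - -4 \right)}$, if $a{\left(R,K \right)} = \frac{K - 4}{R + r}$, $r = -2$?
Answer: $192$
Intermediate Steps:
$a{\left(R,K \right)} = \frac{-4 + K}{-2 + R}$ ($a{\left(R,K \right)} = \frac{K - 4}{R - 2} = \frac{-4 + K}{-2 + R}$)
$9 \cdot 16 a{\left(-1,-4 - -4 \right)} = 9 \cdot 16 \frac{-4 - 0}{-2 - 1} = 144 \frac{-4 + \left(-4 + 4\right)}{-3} = 144 \left(- \frac{-4 + 0}{3}\right) = 144 \left(\left(- \frac{1}{3}\right) \left(-4\right)\right) = 144 \cdot \frac{4}{3} = 192$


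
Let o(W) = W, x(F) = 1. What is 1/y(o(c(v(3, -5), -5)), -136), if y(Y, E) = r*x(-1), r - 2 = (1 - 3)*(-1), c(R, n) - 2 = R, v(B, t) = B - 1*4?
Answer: 1/4 ≈ 0.25000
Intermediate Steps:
v(B, t) = -4 + B (v(B, t) = B - 4 = -4 + B)
c(R, n) = 2 + R
r = 4 (r = 2 + (1 - 3)*(-1) = 2 - 2*(-1) = 2 + 2 = 4)
y(Y, E) = 4 (y(Y, E) = 4*1 = 4)
1/y(o(c(v(3, -5), -5)), -136) = 1/4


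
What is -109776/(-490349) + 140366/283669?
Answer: 99968375878/139096810481 ≈ 0.71870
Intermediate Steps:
-109776/(-490349) + 140366/283669 = -109776*(-1/490349) + 140366*(1/283669) = 109776/490349 + 140366/283669 = 99968375878/139096810481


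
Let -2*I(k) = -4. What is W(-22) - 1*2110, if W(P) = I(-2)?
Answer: -2108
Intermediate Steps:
I(k) = 2 (I(k) = -1/2*(-4) = 2)
W(P) = 2
W(-22) - 1*2110 = 2 - 1*2110 = 2 - 2110 = -2108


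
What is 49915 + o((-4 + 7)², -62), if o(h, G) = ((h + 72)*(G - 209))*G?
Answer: 1410877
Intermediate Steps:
o(h, G) = G*(-209 + G)*(72 + h) (o(h, G) = ((72 + h)*(-209 + G))*G = ((-209 + G)*(72 + h))*G = G*(-209 + G)*(72 + h))
49915 + o((-4 + 7)², -62) = 49915 - 62*(-15048 - 209*(-4 + 7)² + 72*(-62) - 62*(-4 + 7)²) = 49915 - 62*(-15048 - 209*3² - 4464 - 62*3²) = 49915 - 62*(-15048 - 209*9 - 4464 - 62*9) = 49915 - 62*(-15048 - 1881 - 4464 - 558) = 49915 - 62*(-21951) = 49915 + 1360962 = 1410877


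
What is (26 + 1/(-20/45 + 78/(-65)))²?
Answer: 3530641/5476 ≈ 644.75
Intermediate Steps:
(26 + 1/(-20/45 + 78/(-65)))² = (26 + 1/(-20*1/45 + 78*(-1/65)))² = (26 + 1/(-4/9 - 6/5))² = (26 + 1/(-74/45))² = (26 - 45/74)² = (1879/74)² = 3530641/5476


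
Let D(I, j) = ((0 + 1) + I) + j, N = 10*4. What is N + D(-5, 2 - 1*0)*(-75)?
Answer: 190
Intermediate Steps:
N = 40
D(I, j) = 1 + I + j (D(I, j) = (1 + I) + j = 1 + I + j)
N + D(-5, 2 - 1*0)*(-75) = 40 + (1 - 5 + (2 - 1*0))*(-75) = 40 + (1 - 5 + (2 + 0))*(-75) = 40 + (1 - 5 + 2)*(-75) = 40 - 2*(-75) = 40 + 150 = 190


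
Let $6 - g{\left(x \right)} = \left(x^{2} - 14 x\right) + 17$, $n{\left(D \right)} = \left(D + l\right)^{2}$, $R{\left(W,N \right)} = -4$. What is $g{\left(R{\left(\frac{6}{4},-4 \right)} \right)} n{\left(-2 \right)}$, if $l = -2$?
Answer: $-1328$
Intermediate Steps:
$n{\left(D \right)} = \left(-2 + D\right)^{2}$ ($n{\left(D \right)} = \left(D - 2\right)^{2} = \left(-2 + D\right)^{2}$)
$g{\left(x \right)} = -11 - x^{2} + 14 x$ ($g{\left(x \right)} = 6 - \left(\left(x^{2} - 14 x\right) + 17\right) = 6 - \left(17 + x^{2} - 14 x\right) = -11 - x^{2} + 14 x$)
$g{\left(R{\left(\frac{6}{4},-4 \right)} \right)} n{\left(-2 \right)} = \left(-11 - \left(-4\right)^{2} + 14 \left(-4\right)\right) \left(-2 - 2\right)^{2} = \left(-11 - 16 - 56\right) \left(-4\right)^{2} = \left(-11 - 16 - 56\right) 16 = \left(-83\right) 16 = -1328$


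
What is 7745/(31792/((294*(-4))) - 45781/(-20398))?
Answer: -663526542/2123767 ≈ -312.43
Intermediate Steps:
7745/(31792/((294*(-4))) - 45781/(-20398)) = 7745/(31792/(-1176) - 45781*(-1/20398)) = 7745/(31792*(-1/1176) + 45781/20398) = 7745/(-3974/147 + 45781/20398) = 7745/(-10618835/428358) = 7745*(-428358/10618835) = -663526542/2123767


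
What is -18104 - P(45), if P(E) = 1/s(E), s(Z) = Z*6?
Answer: -4888081/270 ≈ -18104.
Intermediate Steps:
s(Z) = 6*Z
P(E) = 1/(6*E)
-18104 - P(45) = -18104 - 1/(6*45) = -18104 - 1*1/270 = -18104 - 1/270 = -4888081/270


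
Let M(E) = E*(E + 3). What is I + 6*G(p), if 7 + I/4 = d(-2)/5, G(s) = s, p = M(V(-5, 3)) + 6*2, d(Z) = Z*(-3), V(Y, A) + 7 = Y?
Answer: 3484/5 ≈ 696.80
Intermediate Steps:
V(Y, A) = -7 + Y
d(Z) = -3*Z
M(E) = E*(3 + E)
p = 120 (p = (-7 - 5)*(3 + (-7 - 5)) + 6*2 = -12*(3 - 12) + 12 = -12*(-9) + 12 = 108 + 12 = 120)
I = -116/5 (I = -28 + 4*(-3*(-2)/5) = -28 + 4*(6*(1/5)) = -28 + 4*(6/5) = -28 + 24/5 = -116/5 ≈ -23.200)
I + 6*G(p) = -116/5 + 6*120 = -116/5 + 720 = 3484/5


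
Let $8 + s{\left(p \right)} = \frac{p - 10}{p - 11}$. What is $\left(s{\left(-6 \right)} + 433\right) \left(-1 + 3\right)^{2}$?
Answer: $\frac{28964}{17} \approx 1703.8$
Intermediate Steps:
$s{\left(p \right)} = -8 + \frac{-10 + p}{-11 + p}$ ($s{\left(p \right)} = -8 + \frac{p - 10}{p - 11} = -8 + \frac{-10 + p}{-11 + p}$)
$\left(s{\left(-6 \right)} + 433\right) \left(-1 + 3\right)^{2} = \left(\frac{78 - -42}{-11 - 6} + 433\right) \left(-1 + 3\right)^{2} = \left(\frac{78 + 42}{-17} + 433\right) 2^{2} = \left(\left(- \frac{1}{17}\right) 120 + 433\right) 4 = \left(- \frac{120}{17} + 433\right) 4 = \frac{7241}{17} \cdot 4 = \frac{28964}{17}$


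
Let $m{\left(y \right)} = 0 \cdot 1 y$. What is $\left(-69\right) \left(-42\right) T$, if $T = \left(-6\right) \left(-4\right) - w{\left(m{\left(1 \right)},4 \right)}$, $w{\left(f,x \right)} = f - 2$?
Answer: $75348$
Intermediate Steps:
$m{\left(y \right)} = 0$ ($m{\left(y \right)} = 0 y = 0$)
$w{\left(f,x \right)} = -2 + f$ ($w{\left(f,x \right)} = f - 2 = -2 + f$)
$T = 26$ ($T = \left(-6\right) \left(-4\right) - \left(-2 + 0\right) = 24 - -2 = 24 + 2 = 26$)
$\left(-69\right) \left(-42\right) T = \left(-69\right) \left(-42\right) 26 = 2898 \cdot 26 = 75348$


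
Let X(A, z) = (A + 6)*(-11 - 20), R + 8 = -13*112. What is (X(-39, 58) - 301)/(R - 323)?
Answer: -722/1787 ≈ -0.40403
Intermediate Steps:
R = -1464 (R = -8 - 13*112 = -8 - 1456 = -1464)
X(A, z) = -186 - 31*A (X(A, z) = (6 + A)*(-31) = -186 - 31*A)
(X(-39, 58) - 301)/(R - 323) = ((-186 - 31*(-39)) - 301)/(-1464 - 323) = ((-186 + 1209) - 301)/(-1787) = (1023 - 301)*(-1/1787) = 722*(-1/1787) = -722/1787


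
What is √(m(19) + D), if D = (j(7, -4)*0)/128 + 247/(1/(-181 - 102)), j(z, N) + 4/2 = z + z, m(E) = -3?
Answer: 4*I*√4369 ≈ 264.39*I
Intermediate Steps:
j(z, N) = -2 + 2*z (j(z, N) = -2 + (z + z) = -2 + 2*z)
D = -69901 (D = ((-2 + 2*7)*0)/128 + 247/(1/(-181 - 102)) = ((-2 + 14)*0)*(1/128) + 247/(1/(-283)) = (12*0)*(1/128) + 247/(-1/283) = 0*(1/128) + 247*(-283) = 0 - 69901 = -69901)
√(m(19) + D) = √(-3 - 69901) = √(-69904) = 4*I*√4369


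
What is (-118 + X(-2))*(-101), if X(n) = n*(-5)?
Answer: 10908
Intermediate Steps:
X(n) = -5*n
(-118 + X(-2))*(-101) = (-118 - 5*(-2))*(-101) = (-118 + 10)*(-101) = -108*(-101) = 10908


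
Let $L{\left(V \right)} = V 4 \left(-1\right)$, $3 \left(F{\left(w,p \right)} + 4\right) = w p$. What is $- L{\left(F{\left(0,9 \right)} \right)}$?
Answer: $-16$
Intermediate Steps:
$F{\left(w,p \right)} = -4 + \frac{p w}{3}$ ($F{\left(w,p \right)} = -4 + \frac{w p}{3} = -4 + \frac{p w}{3}$)
$L{\left(V \right)} = - 4 V$ ($L{\left(V \right)} = 4 V \left(-1\right) = - 4 V$)
$- L{\left(F{\left(0,9 \right)} \right)} = - \left(-4\right) \left(-4 + \frac{1}{3} \cdot 9 \cdot 0\right) = - \left(-4\right) \left(-4 + 0\right) = - \left(-4\right) \left(-4\right) = \left(-1\right) 16 = -16$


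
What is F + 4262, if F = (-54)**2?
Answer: 7178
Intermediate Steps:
F = 2916
F + 4262 = 2916 + 4262 = 7178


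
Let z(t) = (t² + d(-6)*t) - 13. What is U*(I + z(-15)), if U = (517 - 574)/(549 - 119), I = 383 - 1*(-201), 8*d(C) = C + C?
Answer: -93309/860 ≈ -108.50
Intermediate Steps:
d(C) = C/4 (d(C) = (C + C)/8 = (2*C)/8 = C/4)
I = 584 (I = 383 + 201 = 584)
z(t) = -13 + t² - 3*t/2 (z(t) = (t² + ((¼)*(-6))*t) - 13 = (t² - 3*t/2) - 13 = -13 + t² - 3*t/2)
U = -57/430 ≈ -0.13256
U*(I + z(-15)) = -57*(584 + (-13 + (-15)² - 3/2*(-15)))/430 = -57*(584 + (-13 + 225 + 45/2))/430 = -57*(584 + 469/2)/430 = -57/430*1637/2 = -93309/860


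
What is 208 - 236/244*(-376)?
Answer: 34872/61 ≈ 571.67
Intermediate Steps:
208 - 236/244*(-376) = 208 - 236*1/244*(-376) = 208 - 59/61*(-376) = 208 + 22184/61 = 34872/61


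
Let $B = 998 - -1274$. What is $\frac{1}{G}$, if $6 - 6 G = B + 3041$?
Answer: $- \frac{2}{1769} \approx -0.0011306$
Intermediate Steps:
$B = 2272$ ($B = 998 + 1274 = 2272$)
$G = - \frac{1769}{2}$ ($G = 1 - \frac{2272 + 3041}{6} = 1 - \frac{1771}{2} = - \frac{1769}{2} \approx -884.5$)
$\frac{1}{G} = \frac{1}{- \frac{1769}{2}} = - \frac{2}{1769}$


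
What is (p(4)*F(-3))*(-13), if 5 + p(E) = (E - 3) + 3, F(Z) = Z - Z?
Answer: 0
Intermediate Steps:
F(Z) = 0
p(E) = -5 + E (p(E) = -5 + ((E - 3) + 3) = -5 + ((-3 + E) + 3) = -5 + E)
(p(4)*F(-3))*(-13) = ((-5 + 4)*0)*(-13) = -1*0*(-13) = 0*(-13) = 0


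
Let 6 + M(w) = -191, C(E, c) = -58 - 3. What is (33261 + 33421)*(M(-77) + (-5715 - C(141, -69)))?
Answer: -390156382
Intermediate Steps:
C(E, c) = -61
M(w) = -197 (M(w) = -6 - 191 = -197)
(33261 + 33421)*(M(-77) + (-5715 - C(141, -69))) = (33261 + 33421)*(-197 + (-5715 - 1*(-61))) = 66682*(-197 + (-5715 + 61)) = 66682*(-197 - 5654) = 66682*(-5851) = -390156382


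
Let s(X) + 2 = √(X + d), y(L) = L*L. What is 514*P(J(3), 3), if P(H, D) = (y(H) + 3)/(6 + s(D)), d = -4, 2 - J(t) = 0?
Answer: 14392/17 - 3598*I/17 ≈ 846.59 - 211.65*I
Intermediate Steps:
J(t) = 2 (J(t) = 2 - 1*0 = 2 + 0 = 2)
y(L) = L²
s(X) = -2 + √(-4 + X) (s(X) = -2 + √(X - 4) = -2 + √(-4 + X))
P(H, D) = (3 + H²)/(4 + √(-4 + D)) (P(H, D) = (H² + 3)/(6 + (-2 + √(-4 + D))) = (3 + H²)/(4 + √(-4 + D)))
514*P(J(3), 3) = 514*((3 + 2²)/(4 + √(-4 + 3))) = 514*((3 + 4)/(4 + √(-1))) = 514*(7/(4 + I)) = 514*(((4 - I)/17)*7) = 514*(7*(4 - I)/17) = 3598*(4 - I)/17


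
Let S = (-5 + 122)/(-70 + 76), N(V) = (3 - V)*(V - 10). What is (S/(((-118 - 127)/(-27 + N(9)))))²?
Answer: 13689/4900 ≈ 2.7937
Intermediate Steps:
N(V) = (-10 + V)*(3 - V) (N(V) = (3 - V)*(-10 + V) = (-10 + V)*(3 - V))
S = 39/2 (S = 117/6 = 117*(⅙) = 39/2 ≈ 19.500)
(S/(((-118 - 127)/(-27 + N(9)))))² = (39/(2*(((-118 - 127)/(-27 + (-30 - 1*9² + 13*9))))))² = (39/(2*((-245/(-27 + (-30 - 1*81 + 117))))))² = (39/(2*((-245/(-27 + (-30 - 81 + 117))))))² = (39/(2*((-245/(-27 + 6)))))² = (39/(2*((-245/(-21)))))² = (39/(2*((-245*(-1/21)))))² = (39/(2*(35/3)))² = ((39/2)*(3/35))² = (117/70)² = 13689/4900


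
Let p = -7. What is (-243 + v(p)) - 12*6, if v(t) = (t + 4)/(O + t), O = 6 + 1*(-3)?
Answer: -1257/4 ≈ -314.25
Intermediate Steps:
O = 3 (O = 6 - 3 = 3)
v(t) = (4 + t)/(3 + t) (v(t) = (t + 4)/(3 + t) = (4 + t)/(3 + t))
(-243 + v(p)) - 12*6 = (-243 + (4 - 7)/(3 - 7)) - 12*6 = (-243 - 3/(-4)) - 72 = (-243 - 1/4*(-3)) - 72 = (-243 + 3/4) - 72 = -969/4 - 72 = -1257/4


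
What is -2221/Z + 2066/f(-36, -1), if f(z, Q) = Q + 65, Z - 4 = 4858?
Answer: 2475687/77792 ≈ 31.824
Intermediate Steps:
Z = 4862 (Z = 4 + 4858 = 4862)
f(z, Q) = 65 + Q
-2221/Z + 2066/f(-36, -1) = -2221/4862 + 2066/(65 - 1) = -2221*1/4862 + 2066/64 = -2221/4862 + 2066*(1/64) = -2221/4862 + 1033/32 = 2475687/77792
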